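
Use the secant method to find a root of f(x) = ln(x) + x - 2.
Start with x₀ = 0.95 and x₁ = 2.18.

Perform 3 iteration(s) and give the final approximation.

f(x) = ln(x) + x - 2
x₀ = 0.95, x₁ = 2.18

Secant formula: x_{n+1} = x_n - f(x_n)(x_n - x_{n-1})/(f(x_n) - f(x_{n-1}))

Iteration 1:
  f(0.950000) = -1.101293
  f(2.180000) = 0.959325
  x_2 = 2.180000 - 0.959325×(2.180000 - 0.950000)/(0.959325 - (-1.101293))
       = 1.607371
Iteration 2:
  f(2.180000) = 0.959325
  f(1.607371) = 0.081971
  x_3 = 1.607371 - 0.081971×(1.607371 - 2.180000)/(0.081971 - 0.959325)
       = 1.553870
Iteration 3:
  f(1.607371) = 0.081971
  f(1.553870) = -0.005381
  x_4 = 1.553870 - (-0.005381)×(1.553870 - 1.607371)/(-0.005381 - 0.081971)
       = 1.557166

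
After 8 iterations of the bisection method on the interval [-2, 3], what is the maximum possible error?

Bisection error bound: |error| ≤ (b-a)/2^n
|error| ≤ (3 - (-2))/2^8 = 5/2^8
|error| ≤ 0.0195312500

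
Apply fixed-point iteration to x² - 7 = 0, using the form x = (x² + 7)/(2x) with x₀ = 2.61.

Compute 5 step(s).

Equation: x² - 7 = 0
Fixed-point form: x = (x² + 7)/(2x)
x₀ = 2.61

x_1 = g(2.610000) = 2.645996
x_2 = g(2.645996) = 2.645751
x_3 = g(2.645751) = 2.645751
x_4 = g(2.645751) = 2.645751
x_5 = g(2.645751) = 2.645751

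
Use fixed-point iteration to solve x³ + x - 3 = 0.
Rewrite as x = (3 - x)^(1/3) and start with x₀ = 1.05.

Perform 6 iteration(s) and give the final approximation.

Equation: x³ + x - 3 = 0
Fixed-point form: x = (3 - x)^(1/3)
x₀ = 1.05

x_1 = g(1.050000) = 1.249333
x_2 = g(1.249333) = 1.205224
x_3 = g(1.205224) = 1.215262
x_4 = g(1.215262) = 1.212993
x_5 = g(1.212993) = 1.213507
x_6 = g(1.213507) = 1.213390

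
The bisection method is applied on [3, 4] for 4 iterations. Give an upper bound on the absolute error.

Bisection error bound: |error| ≤ (b-a)/2^n
|error| ≤ (4 - 3)/2^4 = 1/2^4
|error| ≤ 0.0625000000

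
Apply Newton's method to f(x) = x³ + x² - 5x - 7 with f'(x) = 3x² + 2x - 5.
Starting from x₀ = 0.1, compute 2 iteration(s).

f(x) = x³ + x² - 5x - 7
f'(x) = 3x² + 2x - 5
x₀ = 0.1

Newton-Raphson formula: x_{n+1} = x_n - f(x_n)/f'(x_n)

Iteration 1:
  f(0.100000) = -7.489000
  f'(0.100000) = -4.770000
  x_1 = 0.100000 - (-7.489000)/(-4.770000) = -1.470021
Iteration 2:
  f(-1.470021) = -0.665592
  f'(-1.470021) = -1.457157
  x_2 = -1.470021 - (-0.665592)/(-1.457157) = -1.926796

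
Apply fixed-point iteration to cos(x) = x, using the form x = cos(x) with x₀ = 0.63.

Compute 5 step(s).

Equation: cos(x) = x
Fixed-point form: x = cos(x)
x₀ = 0.63

x_1 = g(0.630000) = 0.808028
x_2 = g(0.808028) = 0.690926
x_3 = g(0.690926) = 0.770656
x_4 = g(0.770656) = 0.717454
x_5 = g(0.717454) = 0.753482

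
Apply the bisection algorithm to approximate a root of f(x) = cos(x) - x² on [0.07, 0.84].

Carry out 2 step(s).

f(x) = cos(x) - x²
Initial interval: [0.07, 0.84]

Iteration 1:
  c_1 = (0.070000 + 0.840000)/2 = 0.455000
  f(c_1) = f(0.455000) = 0.691236
  f(a) × f(c) ≥ 0, new interval: [0.455000, 0.840000]
Iteration 2:
  c_2 = (0.455000 + 0.840000)/2 = 0.647500
  f(c_2) = f(0.647500) = 0.378338
  f(a) × f(c) ≥ 0, new interval: [0.647500, 0.840000]

After 2 iteration(s), the approximation is c_2 = 0.647500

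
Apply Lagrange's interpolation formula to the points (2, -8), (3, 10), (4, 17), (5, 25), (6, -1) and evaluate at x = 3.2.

Lagrange interpolation formula:
P(x) = Σ yᵢ × Lᵢ(x)
where Lᵢ(x) = Π_{j≠i} (x - xⱼ)/(xᵢ - xⱼ)

L_0(3.2) = (3.2 - 3)/(2 - 3) × (3.2 - 4)/(2 - 4) × (3.2 - 5)/(2 - 5) × (3.2 - 6)/(2 - 6) = -0.033600
L_1(3.2) = (3.2 - 2)/(3 - 2) × (3.2 - 4)/(3 - 4) × (3.2 - 5)/(3 - 5) × (3.2 - 6)/(3 - 6) = 0.806400
L_2(3.2) = (3.2 - 2)/(4 - 2) × (3.2 - 3)/(4 - 3) × (3.2 - 5)/(4 - 5) × (3.2 - 6)/(4 - 6) = 0.302400
L_3(3.2) = (3.2 - 2)/(5 - 2) × (3.2 - 3)/(5 - 3) × (3.2 - 4)/(5 - 4) × (3.2 - 6)/(5 - 6) = -0.089600
L_4(3.2) = (3.2 - 2)/(6 - 2) × (3.2 - 3)/(6 - 3) × (3.2 - 4)/(6 - 4) × (3.2 - 5)/(6 - 5) = 0.014400

P(3.2) = (-8)×L_0(3.2) + 10×L_1(3.2) + 17×L_2(3.2) + 25×L_3(3.2) + (-1)×L_4(3.2)
P(3.2) = 11.219200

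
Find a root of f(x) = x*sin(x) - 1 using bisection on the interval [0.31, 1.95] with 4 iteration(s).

f(x) = x*sin(x) - 1
Initial interval: [0.31, 1.95]

Iteration 1:
  c_1 = (0.310000 + 1.950000)/2 = 1.130000
  f(c_1) = f(1.130000) = 0.021986
  f(a) × f(c) < 0, new interval: [0.310000, 1.130000]
Iteration 2:
  c_2 = (0.310000 + 1.130000)/2 = 0.720000
  f(c_2) = f(0.720000) = -0.525243
  f(a) × f(c) ≥ 0, new interval: [0.720000, 1.130000]
Iteration 3:
  c_3 = (0.720000 + 1.130000)/2 = 0.925000
  f(c_3) = f(0.925000) = -0.261276
  f(a) × f(c) ≥ 0, new interval: [0.925000, 1.130000]
Iteration 4:
  c_4 = (0.925000 + 1.130000)/2 = 1.027500
  f(c_4) = f(1.027500) = -0.120450
  f(a) × f(c) ≥ 0, new interval: [1.027500, 1.130000]

After 4 iteration(s), the approximation is c_4 = 1.027500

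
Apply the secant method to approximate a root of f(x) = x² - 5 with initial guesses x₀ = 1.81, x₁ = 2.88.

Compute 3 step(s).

f(x) = x² - 5
x₀ = 1.81, x₁ = 2.88

Secant formula: x_{n+1} = x_n - f(x_n)(x_n - x_{n-1})/(f(x_n) - f(x_{n-1}))

Iteration 1:
  f(1.810000) = -1.723900
  f(2.880000) = 3.294400
  x_2 = 2.880000 - 3.294400×(2.880000 - 1.810000)/(3.294400 - (-1.723900))
       = 2.177569
Iteration 2:
  f(2.880000) = 3.294400
  f(2.177569) = -0.258192
  x_3 = 2.177569 - (-0.258192)×(2.177569 - 2.880000)/(-0.258192 - 3.294400)
       = 2.228620
Iteration 3:
  f(2.177569) = -0.258192
  f(2.228620) = -0.033253
  x_4 = 2.228620 - (-0.033253)×(2.228620 - 2.177569)/(-0.033253 - (-0.258192))
       = 2.236167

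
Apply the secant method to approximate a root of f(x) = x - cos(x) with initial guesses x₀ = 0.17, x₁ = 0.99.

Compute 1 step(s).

f(x) = x - cos(x)
x₀ = 0.17, x₁ = 0.99

Secant formula: x_{n+1} = x_n - f(x_n)(x_n - x_{n-1})/(f(x_n) - f(x_{n-1}))

Iteration 1:
  f(0.170000) = -0.815585
  f(0.990000) = 0.441310
  x_2 = 0.990000 - 0.441310×(0.990000 - 0.170000)/(0.441310 - (-0.815585))
       = 0.702089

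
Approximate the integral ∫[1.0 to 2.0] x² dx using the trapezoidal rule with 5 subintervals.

f(x) = x²
a = 1.0, b = 2.0, n = 5
h = (b - a)/n = 0.200000

Trapezoidal rule: (h/2)[f(x₀) + 2f(x₁) + 2f(x₂) + ... + f(xₙ)]

x_0 = 1.0000, f(x_0) = 1.000000, coefficient = 1
x_1 = 1.2000, f(x_1) = 1.440000, coefficient = 2
x_2 = 1.4000, f(x_2) = 1.960000, coefficient = 2
x_3 = 1.6000, f(x_3) = 2.560000, coefficient = 2
x_4 = 1.8000, f(x_4) = 3.240000, coefficient = 2
x_5 = 2.0000, f(x_5) = 4.000000, coefficient = 1

I ≈ (0.200000/2) × 23.400000 = 2.340000
Exact value: 2.333333
Error: 0.006667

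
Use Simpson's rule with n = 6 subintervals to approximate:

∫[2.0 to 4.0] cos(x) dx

f(x) = cos(x)
a = 2.0, b = 4.0, n = 6
h = (b - a)/n = 0.333333

Simpson's rule: (h/3)[f(x₀) + 4f(x₁) + 2f(x₂) + ... + f(xₙ)]

x_0 = 2.0000, f(x_0) = -0.416147, coefficient = 1
x_1 = 2.3333, f(x_1) = -0.690758, coefficient = 4
x_2 = 2.6667, f(x_2) = -0.889327, coefficient = 2
x_3 = 3.0000, f(x_3) = -0.989992, coefficient = 4
x_4 = 3.3333, f(x_4) = -0.981674, coefficient = 2
x_5 = 3.6667, f(x_5) = -0.865287, coefficient = 4
x_6 = 4.0000, f(x_6) = -0.653644, coefficient = 1

I ≈ (0.333333/3) × -14.995942 = -1.666216
Exact value: -1.666100
Error: 0.000116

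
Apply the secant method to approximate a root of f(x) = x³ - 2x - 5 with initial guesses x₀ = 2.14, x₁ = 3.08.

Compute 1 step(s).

f(x) = x³ - 2x - 5
x₀ = 2.14, x₁ = 3.08

Secant formula: x_{n+1} = x_n - f(x_n)(x_n - x_{n-1})/(f(x_n) - f(x_{n-1}))

Iteration 1:
  f(2.140000) = 0.520344
  f(3.080000) = 18.058112
  x_2 = 3.080000 - 18.058112×(3.080000 - 2.140000)/(18.058112 - 0.520344)
       = 2.112110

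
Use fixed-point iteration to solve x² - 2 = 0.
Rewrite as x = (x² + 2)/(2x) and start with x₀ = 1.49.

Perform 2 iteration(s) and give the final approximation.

Equation: x² - 2 = 0
Fixed-point form: x = (x² + 2)/(2x)
x₀ = 1.49

x_1 = g(1.490000) = 1.416141
x_2 = g(1.416141) = 1.414215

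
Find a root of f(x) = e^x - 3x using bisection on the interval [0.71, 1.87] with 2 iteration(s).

f(x) = e^x - 3x
Initial interval: [0.71, 1.87]

Iteration 1:
  c_1 = (0.710000 + 1.870000)/2 = 1.290000
  f(c_1) = f(1.290000) = -0.237213
  f(a) × f(c) ≥ 0, new interval: [1.290000, 1.870000]
Iteration 2:
  c_2 = (1.290000 + 1.870000)/2 = 1.580000
  f(c_2) = f(1.580000) = 0.114956
  f(a) × f(c) < 0, new interval: [1.290000, 1.580000]

After 2 iteration(s), the approximation is c_2 = 1.580000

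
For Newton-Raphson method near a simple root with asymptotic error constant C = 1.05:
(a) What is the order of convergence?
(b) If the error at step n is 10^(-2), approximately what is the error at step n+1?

(a) Newton-Raphson has quadratic (order 2) convergence near simple roots.
    This means |e_{n+1}| ≈ C|e_n|².

(b) With |e_n| = 10^(-2) and C = 1.05:
    |e_{n+1}| ≈ 1.05 × (10^(-2))² = 1.05 × 10^(-4)

(a) 2 (quadratic); (b) |e_{n+1}| ≈ 1.050e-04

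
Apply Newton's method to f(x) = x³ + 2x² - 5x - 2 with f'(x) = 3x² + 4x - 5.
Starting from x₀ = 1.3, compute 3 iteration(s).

f(x) = x³ + 2x² - 5x - 2
f'(x) = 3x² + 4x - 5
x₀ = 1.3

Newton-Raphson formula: x_{n+1} = x_n - f(x_n)/f'(x_n)

Iteration 1:
  f(1.300000) = -2.923000
  f'(1.300000) = 5.270000
  x_1 = 1.300000 - (-2.923000)/5.270000 = 1.854649
Iteration 2:
  f(1.854649) = 1.985679
  f'(1.854649) = 12.737764
  x_2 = 1.854649 - 1.985679/12.737764 = 1.698760
Iteration 3:
  f(1.698760) = 0.180026
  f'(1.698760) = 10.452394
  x_3 = 1.698760 - 0.180026/10.452394 = 1.681536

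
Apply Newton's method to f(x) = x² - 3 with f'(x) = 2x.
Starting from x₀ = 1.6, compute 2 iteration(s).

f(x) = x² - 3
f'(x) = 2x
x₀ = 1.6

Newton-Raphson formula: x_{n+1} = x_n - f(x_n)/f'(x_n)

Iteration 1:
  f(1.600000) = -0.440000
  f'(1.600000) = 3.200000
  x_1 = 1.600000 - (-0.440000)/3.200000 = 1.737500
Iteration 2:
  f(1.737500) = 0.018906
  f'(1.737500) = 3.475000
  x_2 = 1.737500 - 0.018906/3.475000 = 1.732059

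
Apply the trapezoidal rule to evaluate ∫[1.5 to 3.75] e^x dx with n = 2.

f(x) = e^x
a = 1.5, b = 3.75, n = 2
h = (b - a)/n = 1.125000

Trapezoidal rule: (h/2)[f(x₀) + 2f(x₁) + 2f(x₂) + ... + f(xₙ)]

x_0 = 1.5000, f(x_0) = 4.481689, coefficient = 1
x_1 = 2.6250, f(x_1) = 13.804574, coefficient = 2
x_2 = 3.7500, f(x_2) = 42.521082, coefficient = 1

I ≈ (1.125000/2) × 74.611919 = 41.969205
Exact value: 38.039393
Error: 3.929812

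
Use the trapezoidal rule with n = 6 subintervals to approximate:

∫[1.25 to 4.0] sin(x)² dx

f(x) = sin(x)²
a = 1.25, b = 4.0, n = 6
h = (b - a)/n = 0.458333

Trapezoidal rule: (h/2)[f(x₀) + 2f(x₁) + 2f(x₂) + ... + f(xₙ)]

x_0 = 1.2500, f(x_0) = 0.900572, coefficient = 1
x_1 = 1.7083, f(x_1) = 0.981203, coefficient = 2
x_2 = 2.1667, f(x_2) = 0.685022, coefficient = 2
x_3 = 2.6250, f(x_3) = 0.243957, coefficient = 2
x_4 = 3.0833, f(x_4) = 0.003390, coefficient = 2
x_5 = 3.5417, f(x_5) = 0.151700, coefficient = 2
x_6 = 4.0000, f(x_6) = 0.572750, coefficient = 1

I ≈ (0.458333/2) × 5.603865 = 1.284219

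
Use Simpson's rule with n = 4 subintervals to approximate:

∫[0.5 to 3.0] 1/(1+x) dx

f(x) = 1/(1+x)
a = 0.5, b = 3.0, n = 4
h = (b - a)/n = 0.625000

Simpson's rule: (h/3)[f(x₀) + 4f(x₁) + 2f(x₂) + ... + f(xₙ)]

x_0 = 0.5000, f(x_0) = 0.666667, coefficient = 1
x_1 = 1.1250, f(x_1) = 0.470588, coefficient = 4
x_2 = 1.7500, f(x_2) = 0.363636, coefficient = 2
x_3 = 2.3750, f(x_3) = 0.296296, coefficient = 4
x_4 = 3.0000, f(x_4) = 0.250000, coefficient = 1

I ≈ (0.625000/3) × 4.711478 = 0.981558
Exact value: 0.980829
Error: 0.000729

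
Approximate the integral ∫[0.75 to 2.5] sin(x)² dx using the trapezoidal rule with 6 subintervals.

f(x) = sin(x)²
a = 0.75, b = 2.5, n = 6
h = (b - a)/n = 0.291667

Trapezoidal rule: (h/2)[f(x₀) + 2f(x₁) + 2f(x₂) + ... + f(xₙ)]

x_0 = 0.7500, f(x_0) = 0.464631, coefficient = 1
x_1 = 1.0417, f(x_1) = 0.745195, coefficient = 2
x_2 = 1.3333, f(x_2) = 0.944663, coefficient = 2
x_3 = 1.6250, f(x_3) = 0.997065, coefficient = 2
x_4 = 1.9167, f(x_4) = 0.885068, coefficient = 2
x_5 = 2.2083, f(x_5) = 0.645715, coefficient = 2
x_6 = 2.5000, f(x_6) = 0.358169, coefficient = 1

I ≈ (0.291667/2) × 9.258214 = 1.350156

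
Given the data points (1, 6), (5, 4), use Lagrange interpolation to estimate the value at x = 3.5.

Lagrange interpolation formula:
P(x) = Σ yᵢ × Lᵢ(x)
where Lᵢ(x) = Π_{j≠i} (x - xⱼ)/(xᵢ - xⱼ)

L_0(3.5) = (3.5 - 5)/(1 - 5) = 0.375000
L_1(3.5) = (3.5 - 1)/(5 - 1) = 0.625000

P(3.5) = 6×L_0(3.5) + 4×L_1(3.5)
P(3.5) = 4.750000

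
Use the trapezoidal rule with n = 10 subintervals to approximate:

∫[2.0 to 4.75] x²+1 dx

f(x) = x²+1
a = 2.0, b = 4.75, n = 10
h = (b - a)/n = 0.275000

Trapezoidal rule: (h/2)[f(x₀) + 2f(x₁) + 2f(x₂) + ... + f(xₙ)]

x_0 = 2.0000, f(x_0) = 5.000000, coefficient = 1
x_1 = 2.2750, f(x_1) = 6.175625, coefficient = 2
x_2 = 2.5500, f(x_2) = 7.502500, coefficient = 2
x_3 = 2.8250, f(x_3) = 8.980625, coefficient = 2
x_4 = 3.1000, f(x_4) = 10.610000, coefficient = 2
x_5 = 3.3750, f(x_5) = 12.390625, coefficient = 2
x_6 = 3.6500, f(x_6) = 14.322500, coefficient = 2
x_7 = 3.9250, f(x_7) = 16.405625, coefficient = 2
x_8 = 4.2000, f(x_8) = 18.640000, coefficient = 2
x_9 = 4.4750, f(x_9) = 21.025625, coefficient = 2
x_10 = 4.7500, f(x_10) = 23.562500, coefficient = 1

I ≈ (0.275000/2) × 260.668750 = 35.841953
Exact value: 35.807292
Error: 0.034661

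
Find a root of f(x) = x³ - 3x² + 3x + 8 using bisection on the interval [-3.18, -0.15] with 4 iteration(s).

f(x) = x³ - 3x² + 3x + 8
Initial interval: [-3.18, -0.15]

Iteration 1:
  c_1 = (-3.180000 + (-0.150000))/2 = -1.665000
  f(c_1) = f(-1.665000) = -9.927430
  f(a) × f(c) ≥ 0, new interval: [-1.665000, -0.150000]
Iteration 2:
  c_2 = (-1.665000 + (-0.150000))/2 = -0.907500
  f(c_2) = f(-0.907500) = 2.059454
  f(a) × f(c) < 0, new interval: [-1.665000, -0.907500]
Iteration 3:
  c_3 = (-1.665000 + (-0.907500))/2 = -1.286250
  f(c_3) = f(-1.286250) = -2.950089
  f(a) × f(c) ≥ 0, new interval: [-1.286250, -0.907500]
Iteration 4:
  c_4 = (-1.286250 + (-0.907500))/2 = -1.096875
  f(c_4) = f(-1.096875) = -0.219718
  f(a) × f(c) ≥ 0, new interval: [-1.096875, -0.907500]

After 4 iteration(s), the approximation is c_4 = -1.096875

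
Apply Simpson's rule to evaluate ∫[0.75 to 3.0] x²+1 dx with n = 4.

f(x) = x²+1
a = 0.75, b = 3.0, n = 4
h = (b - a)/n = 0.562500

Simpson's rule: (h/3)[f(x₀) + 4f(x₁) + 2f(x₂) + ... + f(xₙ)]

x_0 = 0.7500, f(x_0) = 1.562500, coefficient = 1
x_1 = 1.3125, f(x_1) = 2.722656, coefficient = 4
x_2 = 1.8750, f(x_2) = 4.515625, coefficient = 2
x_3 = 2.4375, f(x_3) = 6.941406, coefficient = 4
x_4 = 3.0000, f(x_4) = 10.000000, coefficient = 1

I ≈ (0.562500/3) × 59.250000 = 11.109375
Exact value: 11.109375
Error: 0.000000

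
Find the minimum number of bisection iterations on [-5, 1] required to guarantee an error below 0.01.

We need (b-a)/2^n ≤ 0.01
(1 - (-5))/2^n ≤ 0.01
6/2^n ≤ 0.01
2^n ≥ 600
n ≥ log₂(600) = 9.23
n ≥ 10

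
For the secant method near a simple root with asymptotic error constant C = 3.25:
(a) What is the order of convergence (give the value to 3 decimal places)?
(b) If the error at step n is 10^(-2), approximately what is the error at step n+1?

(a) Secant method has superlinear convergence with order φ = (1+√5)/2 ≈ 1.618.
    This means |e_{n+1}| ≈ C|e_n|^1.618.

(b) With |e_n| = 10^(-2) and C = 3.25:
    |e_{n+1}| ≈ 3.25 × (10^(-2))^1.618 = 3.25 × 10^(-3.24)

(a) ≈ 1.618 (golden ratio); (b) |e_{n+1}| ≈ 1.887e-03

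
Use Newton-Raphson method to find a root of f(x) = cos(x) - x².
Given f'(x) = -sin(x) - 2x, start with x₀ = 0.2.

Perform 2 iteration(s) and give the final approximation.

f(x) = cos(x) - x²
f'(x) = -sin(x) - 2x
x₀ = 0.2

Newton-Raphson formula: x_{n+1} = x_n - f(x_n)/f'(x_n)

Iteration 1:
  f(0.200000) = 0.940067
  f'(0.200000) = -0.598669
  x_1 = 0.200000 - 0.940067/(-0.598669) = 1.770260
Iteration 2:
  f(1.770260) = -3.331965
  f'(1.770260) = -4.520693
  x_2 = 1.770260 - (-3.331965)/(-4.520693) = 1.033213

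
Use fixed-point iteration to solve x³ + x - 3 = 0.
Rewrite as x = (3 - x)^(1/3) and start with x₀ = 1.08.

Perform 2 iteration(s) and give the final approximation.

Equation: x³ + x - 3 = 0
Fixed-point form: x = (3 - x)^(1/3)
x₀ = 1.08

x_1 = g(1.080000) = 1.242893
x_2 = g(1.242893) = 1.206700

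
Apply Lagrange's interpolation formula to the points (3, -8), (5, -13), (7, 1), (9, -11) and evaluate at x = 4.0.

Lagrange interpolation formula:
P(x) = Σ yᵢ × Lᵢ(x)
where Lᵢ(x) = Π_{j≠i} (x - xⱼ)/(xᵢ - xⱼ)

L_0(4.0) = (4.0 - 5)/(3 - 5) × (4.0 - 7)/(3 - 7) × (4.0 - 9)/(3 - 9) = 0.312500
L_1(4.0) = (4.0 - 3)/(5 - 3) × (4.0 - 7)/(5 - 7) × (4.0 - 9)/(5 - 9) = 0.937500
L_2(4.0) = (4.0 - 3)/(7 - 3) × (4.0 - 5)/(7 - 5) × (4.0 - 9)/(7 - 9) = -0.312500
L_3(4.0) = (4.0 - 3)/(9 - 3) × (4.0 - 5)/(9 - 5) × (4.0 - 7)/(9 - 7) = 0.062500

P(4.0) = (-8)×L_0(4.0) + (-13)×L_1(4.0) + 1×L_2(4.0) + (-11)×L_3(4.0)
P(4.0) = -15.687500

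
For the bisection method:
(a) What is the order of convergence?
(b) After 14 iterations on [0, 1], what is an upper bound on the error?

(a) Bisection has linear (order 1) convergence; the error is halved each step.

(b) Error bound = (b-a)/2^n = (1 - 0)/2^{14}
    = 1/2^{14}

(a) 1 (linear); (b) error ≤ 6.10e-05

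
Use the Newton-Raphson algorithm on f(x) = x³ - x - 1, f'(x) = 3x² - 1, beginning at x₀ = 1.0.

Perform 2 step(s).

f(x) = x³ - x - 1
f'(x) = 3x² - 1
x₀ = 1.0

Newton-Raphson formula: x_{n+1} = x_n - f(x_n)/f'(x_n)

Iteration 1:
  f(1.000000) = -1.000000
  f'(1.000000) = 2.000000
  x_1 = 1.000000 - (-1.000000)/2.000000 = 1.500000
Iteration 2:
  f(1.500000) = 0.875000
  f'(1.500000) = 5.750000
  x_2 = 1.500000 - 0.875000/5.750000 = 1.347826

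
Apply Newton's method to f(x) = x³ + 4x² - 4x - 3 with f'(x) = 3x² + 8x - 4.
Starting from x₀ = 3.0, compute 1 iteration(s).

f(x) = x³ + 4x² - 4x - 3
f'(x) = 3x² + 8x - 4
x₀ = 3.0

Newton-Raphson formula: x_{n+1} = x_n - f(x_n)/f'(x_n)

Iteration 1:
  f(3.000000) = 48.000000
  f'(3.000000) = 47.000000
  x_1 = 3.000000 - 48.000000/47.000000 = 1.978723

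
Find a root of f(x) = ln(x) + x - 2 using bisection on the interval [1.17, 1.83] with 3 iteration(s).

f(x) = ln(x) + x - 2
Initial interval: [1.17, 1.83]

Iteration 1:
  c_1 = (1.170000 + 1.830000)/2 = 1.500000
  f(c_1) = f(1.500000) = -0.094535
  f(a) × f(c) ≥ 0, new interval: [1.500000, 1.830000]
Iteration 2:
  c_2 = (1.500000 + 1.830000)/2 = 1.665000
  f(c_2) = f(1.665000) = 0.174825
  f(a) × f(c) < 0, new interval: [1.500000, 1.665000]
Iteration 3:
  c_3 = (1.500000 + 1.665000)/2 = 1.582500
  f(c_3) = f(1.582500) = 0.041506
  f(a) × f(c) < 0, new interval: [1.500000, 1.582500]

After 3 iteration(s), the approximation is c_3 = 1.582500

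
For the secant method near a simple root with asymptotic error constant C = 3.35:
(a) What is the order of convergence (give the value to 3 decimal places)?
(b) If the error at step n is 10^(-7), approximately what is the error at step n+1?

(a) Secant method has superlinear convergence with order φ = (1+√5)/2 ≈ 1.618.
    This means |e_{n+1}| ≈ C|e_n|^1.618.

(b) With |e_n| = 10^(-7) and C = 3.35:
    |e_{n+1}| ≈ 3.35 × (10^(-7))^1.618 = 3.35 × 10^(-11.33)

(a) ≈ 1.618 (golden ratio); (b) |e_{n+1}| ≈ 1.581e-11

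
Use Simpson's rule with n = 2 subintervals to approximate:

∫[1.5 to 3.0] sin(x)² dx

f(x) = sin(x)²
a = 1.5, b = 3.0, n = 2
h = (b - a)/n = 0.750000

Simpson's rule: (h/3)[f(x₀) + 4f(x₁) + 2f(x₂) + ... + f(xₙ)]

x_0 = 1.5000, f(x_0) = 0.994996, coefficient = 1
x_1 = 2.2500, f(x_1) = 0.605398, coefficient = 4
x_2 = 3.0000, f(x_2) = 0.019915, coefficient = 1

I ≈ (0.750000/3) × 3.436503 = 0.859126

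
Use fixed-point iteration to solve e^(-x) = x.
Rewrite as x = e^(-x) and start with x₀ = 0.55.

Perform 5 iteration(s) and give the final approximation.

Equation: e^(-x) = x
Fixed-point form: x = e^(-x)
x₀ = 0.55

x_1 = g(0.550000) = 0.576950
x_2 = g(0.576950) = 0.561609
x_3 = g(0.561609) = 0.570291
x_4 = g(0.570291) = 0.565361
x_5 = g(0.565361) = 0.568155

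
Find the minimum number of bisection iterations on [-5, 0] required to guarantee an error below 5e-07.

We need (b-a)/2^n ≤ 5e-07
(0 - (-5))/2^n ≤ 5e-07
5/2^n ≤ 5e-07
2^n ≥ 10000000
n ≥ log₂(10000000) = 23.25
n ≥ 24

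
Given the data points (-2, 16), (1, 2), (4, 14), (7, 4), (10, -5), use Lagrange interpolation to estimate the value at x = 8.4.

Lagrange interpolation formula:
P(x) = Σ yᵢ × Lᵢ(x)
where Lᵢ(x) = Π_{j≠i} (x - xⱼ)/(xᵢ - xⱼ)

L_0(8.4) = (8.4 - 1)/(-2 - 1) × (8.4 - 4)/(-2 - 4) × (8.4 - 7)/(-2 - 7) × (8.4 - 10)/(-2 - 10) = -0.037518
L_1(8.4) = (8.4 - (-2))/(1 - (-2)) × (8.4 - 4)/(1 - 4) × (8.4 - 7)/(1 - 7) × (8.4 - 10)/(1 - 10) = 0.210910
L_2(8.4) = (8.4 - (-2))/(4 - (-2)) × (8.4 - 1)/(4 - 1) × (8.4 - 7)/(4 - 7) × (8.4 - 10)/(4 - 10) = -0.532069
L_3(8.4) = (8.4 - (-2))/(7 - (-2)) × (8.4 - 1)/(7 - 1) × (8.4 - 4)/(7 - 4) × (8.4 - 10)/(7 - 10) = 1.114812
L_4(8.4) = (8.4 - (-2))/(10 - (-2)) × (8.4 - 1)/(10 - 1) × (8.4 - 4)/(10 - 4) × (8.4 - 7)/(10 - 7) = 0.243865

P(8.4) = 16×L_0(8.4) + 2×L_1(8.4) + 14×L_2(8.4) + 4×L_3(8.4) + (-5)×L_4(8.4)
P(8.4) = -4.387509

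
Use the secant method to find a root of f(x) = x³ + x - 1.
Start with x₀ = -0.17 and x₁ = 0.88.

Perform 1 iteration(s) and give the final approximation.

f(x) = x³ + x - 1
x₀ = -0.17, x₁ = 0.88

Secant formula: x_{n+1} = x_n - f(x_n)(x_n - x_{n-1})/(f(x_n) - f(x_{n-1}))

Iteration 1:
  f(-0.170000) = -1.174913
  f(0.880000) = 0.561472
  x_2 = 0.880000 - 0.561472×(0.880000 - (-0.170000))/(0.561472 - (-1.174913))
       = 0.540475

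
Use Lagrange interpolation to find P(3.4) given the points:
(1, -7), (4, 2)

Lagrange interpolation formula:
P(x) = Σ yᵢ × Lᵢ(x)
where Lᵢ(x) = Π_{j≠i} (x - xⱼ)/(xᵢ - xⱼ)

L_0(3.4) = (3.4 - 4)/(1 - 4) = 0.200000
L_1(3.4) = (3.4 - 1)/(4 - 1) = 0.800000

P(3.4) = (-7)×L_0(3.4) + 2×L_1(3.4)
P(3.4) = 0.200000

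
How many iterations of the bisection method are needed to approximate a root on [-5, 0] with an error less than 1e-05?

We need (b-a)/2^n ≤ 1e-05
(0 - (-5))/2^n ≤ 1e-05
5/2^n ≤ 1e-05
2^n ≥ 500000
n ≥ log₂(500000) = 18.93
n ≥ 19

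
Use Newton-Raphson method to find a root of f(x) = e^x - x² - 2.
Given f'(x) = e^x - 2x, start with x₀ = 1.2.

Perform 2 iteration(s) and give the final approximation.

f(x) = e^x - x² - 2
f'(x) = e^x - 2x
x₀ = 1.2

Newton-Raphson formula: x_{n+1} = x_n - f(x_n)/f'(x_n)

Iteration 1:
  f(1.200000) = -0.119883
  f'(1.200000) = 0.920117
  x_1 = 1.200000 - (-0.119883)/0.920117 = 1.330291
Iteration 2:
  f(1.330291) = 0.012470
  f'(1.330291) = 1.121562
  x_2 = 1.330291 - 0.012470/1.121562 = 1.319173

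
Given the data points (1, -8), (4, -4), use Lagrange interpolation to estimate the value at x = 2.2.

Lagrange interpolation formula:
P(x) = Σ yᵢ × Lᵢ(x)
where Lᵢ(x) = Π_{j≠i} (x - xⱼ)/(xᵢ - xⱼ)

L_0(2.2) = (2.2 - 4)/(1 - 4) = 0.600000
L_1(2.2) = (2.2 - 1)/(4 - 1) = 0.400000

P(2.2) = (-8)×L_0(2.2) + (-4)×L_1(2.2)
P(2.2) = -6.400000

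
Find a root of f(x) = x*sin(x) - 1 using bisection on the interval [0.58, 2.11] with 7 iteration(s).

f(x) = x*sin(x) - 1
Initial interval: [0.58, 2.11]

Iteration 1:
  c_1 = (0.580000 + 2.110000)/2 = 1.345000
  f(c_1) = f(1.345000) = 0.310859
  f(a) × f(c) < 0, new interval: [0.580000, 1.345000]
Iteration 2:
  c_2 = (0.580000 + 1.345000)/2 = 0.962500
  f(c_2) = f(0.962500) = -0.210151
  f(a) × f(c) ≥ 0, new interval: [0.962500, 1.345000]
Iteration 3:
  c_3 = (0.962500 + 1.345000)/2 = 1.153750
  f(c_3) = f(1.153750) = 0.054861
  f(a) × f(c) < 0, new interval: [0.962500, 1.153750]
Iteration 4:
  c_4 = (0.962500 + 1.153750)/2 = 1.058125
  f(c_4) = f(1.058125) = -0.077910
  f(a) × f(c) ≥ 0, new interval: [1.058125, 1.153750]
Iteration 5:
  c_5 = (1.058125 + 1.153750)/2 = 1.105938
  f(c_5) = f(1.105938) = -0.011419
  f(a) × f(c) ≥ 0, new interval: [1.105938, 1.153750]
Iteration 6:
  c_6 = (1.105938 + 1.153750)/2 = 1.129844
  f(c_6) = f(1.129844) = 0.021769
  f(a) × f(c) < 0, new interval: [1.105938, 1.129844]
Iteration 7:
  c_7 = (1.105938 + 1.129844)/2 = 1.117891
  f(c_7) = f(1.117891) = 0.005184
  f(a) × f(c) < 0, new interval: [1.105938, 1.117891]

After 7 iteration(s), the approximation is c_7 = 1.117891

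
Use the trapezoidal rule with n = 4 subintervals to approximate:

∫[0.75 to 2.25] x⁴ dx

f(x) = x⁴
a = 0.75, b = 2.25, n = 4
h = (b - a)/n = 0.375000

Trapezoidal rule: (h/2)[f(x₀) + 2f(x₁) + 2f(x₂) + ... + f(xₙ)]

x_0 = 0.7500, f(x_0) = 0.316406, coefficient = 1
x_1 = 1.1250, f(x_1) = 1.601807, coefficient = 2
x_2 = 1.5000, f(x_2) = 5.062500, coefficient = 2
x_3 = 1.8750, f(x_3) = 12.359619, coefficient = 2
x_4 = 2.2500, f(x_4) = 25.628906, coefficient = 1

I ≈ (0.375000/2) × 63.993164 = 11.998718
Exact value: 11.485547
Error: 0.513171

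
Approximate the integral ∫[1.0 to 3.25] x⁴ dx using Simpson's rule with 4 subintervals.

f(x) = x⁴
a = 1.0, b = 3.25, n = 4
h = (b - a)/n = 0.562500

Simpson's rule: (h/3)[f(x₀) + 4f(x₁) + 2f(x₂) + ... + f(xₙ)]

x_0 = 1.0000, f(x_0) = 1.000000, coefficient = 1
x_1 = 1.5625, f(x_1) = 5.960464, coefficient = 4
x_2 = 2.1250, f(x_2) = 20.390869, coefficient = 2
x_3 = 2.6875, f(x_3) = 52.166763, coefficient = 4
x_4 = 3.2500, f(x_4) = 111.566406, coefficient = 1

I ≈ (0.562500/3) × 385.857056 = 72.348198
Exact value: 72.318164
Error: 0.030034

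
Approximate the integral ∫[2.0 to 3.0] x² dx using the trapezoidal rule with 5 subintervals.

f(x) = x²
a = 2.0, b = 3.0, n = 5
h = (b - a)/n = 0.200000

Trapezoidal rule: (h/2)[f(x₀) + 2f(x₁) + 2f(x₂) + ... + f(xₙ)]

x_0 = 2.0000, f(x_0) = 4.000000, coefficient = 1
x_1 = 2.2000, f(x_1) = 4.840000, coefficient = 2
x_2 = 2.4000, f(x_2) = 5.760000, coefficient = 2
x_3 = 2.6000, f(x_3) = 6.760000, coefficient = 2
x_4 = 2.8000, f(x_4) = 7.840000, coefficient = 2
x_5 = 3.0000, f(x_5) = 9.000000, coefficient = 1

I ≈ (0.200000/2) × 63.400000 = 6.340000
Exact value: 6.333333
Error: 0.006667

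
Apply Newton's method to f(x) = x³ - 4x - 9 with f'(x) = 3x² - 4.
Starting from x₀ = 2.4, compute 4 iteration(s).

f(x) = x³ - 4x - 9
f'(x) = 3x² - 4
x₀ = 2.4

Newton-Raphson formula: x_{n+1} = x_n - f(x_n)/f'(x_n)

Iteration 1:
  f(2.400000) = -4.776000
  f'(2.400000) = 13.280000
  x_1 = 2.400000 - (-4.776000)/13.280000 = 2.759639
Iteration 2:
  f(2.759639) = 0.977763
  f'(2.759639) = 18.846815
  x_2 = 2.759639 - 0.977763/18.846815 = 2.707759
Iteration 3:
  f(2.707759) = 0.022143
  f'(2.707759) = 17.995878
  x_3 = 2.707759 - 0.022143/17.995878 = 2.706529
Iteration 4:
  f(2.706529) = 0.000012
  f'(2.706529) = 17.975892
  x_4 = 2.706529 - 0.000012/17.975892 = 2.706528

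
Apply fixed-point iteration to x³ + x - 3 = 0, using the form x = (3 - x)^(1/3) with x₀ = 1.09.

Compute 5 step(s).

Equation: x³ + x - 3 = 0
Fixed-point form: x = (3 - x)^(1/3)
x₀ = 1.09

x_1 = g(1.090000) = 1.240731
x_2 = g(1.240731) = 1.207195
x_3 = g(1.207195) = 1.214817
x_4 = g(1.214817) = 1.213093
x_5 = g(1.213093) = 1.213484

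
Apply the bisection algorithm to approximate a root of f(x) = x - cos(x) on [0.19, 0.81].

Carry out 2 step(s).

f(x) = x - cos(x)
Initial interval: [0.19, 0.81]

Iteration 1:
  c_1 = (0.190000 + 0.810000)/2 = 0.500000
  f(c_1) = f(0.500000) = -0.377583
  f(a) × f(c) ≥ 0, new interval: [0.500000, 0.810000]
Iteration 2:
  c_2 = (0.500000 + 0.810000)/2 = 0.655000
  f(c_2) = f(0.655000) = -0.138048
  f(a) × f(c) ≥ 0, new interval: [0.655000, 0.810000]

After 2 iteration(s), the approximation is c_2 = 0.655000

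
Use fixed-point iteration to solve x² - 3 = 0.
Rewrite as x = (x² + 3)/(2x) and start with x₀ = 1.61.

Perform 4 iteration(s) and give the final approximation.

Equation: x² - 3 = 0
Fixed-point form: x = (x² + 3)/(2x)
x₀ = 1.61

x_1 = g(1.610000) = 1.736677
x_2 = g(1.736677) = 1.732057
x_3 = g(1.732057) = 1.732051
x_4 = g(1.732051) = 1.732051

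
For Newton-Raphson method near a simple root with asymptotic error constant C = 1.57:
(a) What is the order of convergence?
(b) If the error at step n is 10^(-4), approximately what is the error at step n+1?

(a) Newton-Raphson has quadratic (order 2) convergence near simple roots.
    This means |e_{n+1}| ≈ C|e_n|².

(b) With |e_n| = 10^(-4) and C = 1.57:
    |e_{n+1}| ≈ 1.57 × (10^(-4))² = 1.57 × 10^(-8)

(a) 2 (quadratic); (b) |e_{n+1}| ≈ 1.570e-08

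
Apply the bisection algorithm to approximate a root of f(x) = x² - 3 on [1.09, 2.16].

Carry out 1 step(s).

f(x) = x² - 3
Initial interval: [1.09, 2.16]

Iteration 1:
  c_1 = (1.090000 + 2.160000)/2 = 1.625000
  f(c_1) = f(1.625000) = -0.359375
  f(a) × f(c) ≥ 0, new interval: [1.625000, 2.160000]

After 1 iteration(s), the approximation is c_1 = 1.625000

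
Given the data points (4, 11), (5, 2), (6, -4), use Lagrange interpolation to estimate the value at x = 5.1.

Lagrange interpolation formula:
P(x) = Σ yᵢ × Lᵢ(x)
where Lᵢ(x) = Π_{j≠i} (x - xⱼ)/(xᵢ - xⱼ)

L_0(5.1) = (5.1 - 5)/(4 - 5) × (5.1 - 6)/(4 - 6) = -0.045000
L_1(5.1) = (5.1 - 4)/(5 - 4) × (5.1 - 6)/(5 - 6) = 0.990000
L_2(5.1) = (5.1 - 4)/(6 - 4) × (5.1 - 5)/(6 - 5) = 0.055000

P(5.1) = 11×L_0(5.1) + 2×L_1(5.1) + (-4)×L_2(5.1)
P(5.1) = 1.265000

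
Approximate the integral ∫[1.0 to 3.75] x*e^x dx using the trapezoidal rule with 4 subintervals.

f(x) = x*e^x
a = 1.0, b = 3.75, n = 4
h = (b - a)/n = 0.687500

Trapezoidal rule: (h/2)[f(x₀) + 2f(x₁) + 2f(x₂) + ... + f(xₙ)]

x_0 = 1.0000, f(x_0) = 2.718282, coefficient = 1
x_1 = 1.6875, f(x_1) = 9.122539, coefficient = 2
x_2 = 2.3750, f(x_2) = 25.533656, coefficient = 2
x_3 = 3.0625, f(x_3) = 65.479137, coefficient = 2
x_4 = 3.7500, f(x_4) = 159.454058, coefficient = 1

I ≈ (0.687500/2) × 362.443004 = 124.589783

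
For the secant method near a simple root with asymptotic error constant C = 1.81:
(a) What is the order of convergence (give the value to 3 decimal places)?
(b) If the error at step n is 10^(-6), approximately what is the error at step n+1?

(a) Secant method has superlinear convergence with order φ = (1+√5)/2 ≈ 1.618.
    This means |e_{n+1}| ≈ C|e_n|^1.618.

(b) With |e_n| = 10^(-6) and C = 1.81:
    |e_{n+1}| ≈ 1.81 × (10^(-6))^1.618 = 1.81 × 10^(-9.71)

(a) ≈ 1.618 (golden ratio); (b) |e_{n+1}| ≈ 3.544e-10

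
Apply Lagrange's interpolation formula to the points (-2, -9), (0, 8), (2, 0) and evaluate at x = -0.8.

Lagrange interpolation formula:
P(x) = Σ yᵢ × Lᵢ(x)
where Lᵢ(x) = Π_{j≠i} (x - xⱼ)/(xᵢ - xⱼ)

L_0(-0.8) = (-0.8 - 0)/(-2 - 0) × (-0.8 - 2)/(-2 - 2) = 0.280000
L_1(-0.8) = (-0.8 - (-2))/(0 - (-2)) × (-0.8 - 2)/(0 - 2) = 0.840000
L_2(-0.8) = (-0.8 - (-2))/(2 - (-2)) × (-0.8 - 0)/(2 - 0) = -0.120000

P(-0.8) = (-9)×L_0(-0.8) + 8×L_1(-0.8) + 0×L_2(-0.8)
P(-0.8) = 4.200000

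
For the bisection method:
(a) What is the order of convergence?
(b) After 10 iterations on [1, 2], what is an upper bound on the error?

(a) Bisection has linear (order 1) convergence; the error is halved each step.

(b) Error bound = (b-a)/2^n = (2 - 1)/2^{10}
    = 1/2^{10}

(a) 1 (linear); (b) error ≤ 9.77e-04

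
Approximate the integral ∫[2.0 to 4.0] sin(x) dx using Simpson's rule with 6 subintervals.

f(x) = sin(x)
a = 2.0, b = 4.0, n = 6
h = (b - a)/n = 0.333333

Simpson's rule: (h/3)[f(x₀) + 4f(x₁) + 2f(x₂) + ... + f(xₙ)]

x_0 = 2.0000, f(x_0) = 0.909297, coefficient = 1
x_1 = 2.3333, f(x_1) = 0.723086, coefficient = 4
x_2 = 2.6667, f(x_2) = 0.457273, coefficient = 2
x_3 = 3.0000, f(x_3) = 0.141120, coefficient = 4
x_4 = 3.3333, f(x_4) = -0.190568, coefficient = 2
x_5 = 3.6667, f(x_5) = -0.501277, coefficient = 4
x_6 = 4.0000, f(x_6) = -0.756802, coefficient = 1

I ≈ (0.333333/3) × 2.137620 = 0.237513
Exact value: 0.237497
Error: 0.000017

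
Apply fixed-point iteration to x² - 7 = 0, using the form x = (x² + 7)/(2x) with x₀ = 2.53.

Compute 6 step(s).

Equation: x² - 7 = 0
Fixed-point form: x = (x² + 7)/(2x)
x₀ = 2.53

x_1 = g(2.530000) = 2.648399
x_2 = g(2.648399) = 2.645753
x_3 = g(2.645753) = 2.645751
x_4 = g(2.645751) = 2.645751
x_5 = g(2.645751) = 2.645751
x_6 = g(2.645751) = 2.645751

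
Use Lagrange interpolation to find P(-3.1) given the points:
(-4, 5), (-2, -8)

Lagrange interpolation formula:
P(x) = Σ yᵢ × Lᵢ(x)
where Lᵢ(x) = Π_{j≠i} (x - xⱼ)/(xᵢ - xⱼ)

L_0(-3.1) = (-3.1 - (-2))/(-4 - (-2)) = 0.550000
L_1(-3.1) = (-3.1 - (-4))/(-2 - (-4)) = 0.450000

P(-3.1) = 5×L_0(-3.1) + (-8)×L_1(-3.1)
P(-3.1) = -0.850000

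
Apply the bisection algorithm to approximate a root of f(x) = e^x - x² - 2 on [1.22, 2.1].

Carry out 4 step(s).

f(x) = e^x - x² - 2
Initial interval: [1.22, 2.1]

Iteration 1:
  c_1 = (1.220000 + 2.100000)/2 = 1.660000
  f(c_1) = f(1.660000) = 0.503711
  f(a) × f(c) < 0, new interval: [1.220000, 1.660000]
Iteration 2:
  c_2 = (1.220000 + 1.660000)/2 = 1.440000
  f(c_2) = f(1.440000) = 0.147096
  f(a) × f(c) < 0, new interval: [1.220000, 1.440000]
Iteration 3:
  c_3 = (1.220000 + 1.440000)/2 = 1.330000
  f(c_3) = f(1.330000) = 0.012143
  f(a) × f(c) < 0, new interval: [1.220000, 1.330000]
Iteration 4:
  c_4 = (1.220000 + 1.330000)/2 = 1.275000
  f(c_4) = f(1.275000) = -0.046924
  f(a) × f(c) ≥ 0, new interval: [1.275000, 1.330000]

After 4 iteration(s), the approximation is c_4 = 1.275000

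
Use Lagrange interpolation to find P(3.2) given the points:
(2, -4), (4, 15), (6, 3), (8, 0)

Lagrange interpolation formula:
P(x) = Σ yᵢ × Lᵢ(x)
where Lᵢ(x) = Π_{j≠i} (x - xⱼ)/(xᵢ - xⱼ)

L_0(3.2) = (3.2 - 4)/(2 - 4) × (3.2 - 6)/(2 - 6) × (3.2 - 8)/(2 - 8) = 0.224000
L_1(3.2) = (3.2 - 2)/(4 - 2) × (3.2 - 6)/(4 - 6) × (3.2 - 8)/(4 - 8) = 1.008000
L_2(3.2) = (3.2 - 2)/(6 - 2) × (3.2 - 4)/(6 - 4) × (3.2 - 8)/(6 - 8) = -0.288000
L_3(3.2) = (3.2 - 2)/(8 - 2) × (3.2 - 4)/(8 - 4) × (3.2 - 6)/(8 - 6) = 0.056000

P(3.2) = (-4)×L_0(3.2) + 15×L_1(3.2) + 3×L_2(3.2) + 0×L_3(3.2)
P(3.2) = 13.360000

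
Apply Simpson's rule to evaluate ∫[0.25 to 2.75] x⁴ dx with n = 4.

f(x) = x⁴
a = 0.25, b = 2.75, n = 4
h = (b - a)/n = 0.625000

Simpson's rule: (h/3)[f(x₀) + 4f(x₁) + 2f(x₂) + ... + f(xₙ)]

x_0 = 0.2500, f(x_0) = 0.003906, coefficient = 1
x_1 = 0.8750, f(x_1) = 0.586182, coefficient = 4
x_2 = 1.5000, f(x_2) = 5.062500, coefficient = 2
x_3 = 2.1250, f(x_3) = 20.390869, coefficient = 4
x_4 = 2.7500, f(x_4) = 57.191406, coefficient = 1

I ≈ (0.625000/3) × 151.228516 = 31.505941
Exact value: 31.455078
Error: 0.050863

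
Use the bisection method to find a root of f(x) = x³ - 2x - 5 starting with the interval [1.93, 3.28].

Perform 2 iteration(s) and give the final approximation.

f(x) = x³ - 2x - 5
Initial interval: [1.93, 3.28]

Iteration 1:
  c_1 = (1.930000 + 3.280000)/2 = 2.605000
  f(c_1) = f(2.605000) = 7.467595
  f(a) × f(c) < 0, new interval: [1.930000, 2.605000]
Iteration 2:
  c_2 = (1.930000 + 2.605000)/2 = 2.267500
  f(c_2) = f(2.267500) = 2.123479
  f(a) × f(c) < 0, new interval: [1.930000, 2.267500]

After 2 iteration(s), the approximation is c_2 = 2.267500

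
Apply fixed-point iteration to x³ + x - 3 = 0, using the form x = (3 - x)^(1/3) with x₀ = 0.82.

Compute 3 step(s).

Equation: x³ + x - 3 = 0
Fixed-point form: x = (3 - x)^(1/3)
x₀ = 0.82

x_1 = g(0.820000) = 1.296638
x_2 = g(1.296638) = 1.194269
x_3 = g(1.194269) = 1.217730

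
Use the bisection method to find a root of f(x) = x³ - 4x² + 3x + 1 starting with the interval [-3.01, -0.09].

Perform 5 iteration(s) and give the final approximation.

f(x) = x³ - 4x² + 3x + 1
Initial interval: [-3.01, -0.09]

Iteration 1:
  c_1 = (-3.010000 + (-0.090000))/2 = -1.550000
  f(c_1) = f(-1.550000) = -16.983875
  f(a) × f(c) ≥ 0, new interval: [-1.550000, -0.090000]
Iteration 2:
  c_2 = (-1.550000 + (-0.090000))/2 = -0.820000
  f(c_2) = f(-0.820000) = -4.700968
  f(a) × f(c) ≥ 0, new interval: [-0.820000, -0.090000]
Iteration 3:
  c_3 = (-0.820000 + (-0.090000))/2 = -0.455000
  f(c_3) = f(-0.455000) = -1.287296
  f(a) × f(c) ≥ 0, new interval: [-0.455000, -0.090000]
Iteration 4:
  c_4 = (-0.455000 + (-0.090000))/2 = -0.272500
  f(c_4) = f(-0.272500) = -0.134760
  f(a) × f(c) ≥ 0, new interval: [-0.272500, -0.090000]
Iteration 5:
  c_5 = (-0.272500 + (-0.090000))/2 = -0.181250
  f(c_5) = f(-0.181250) = 0.318889
  f(a) × f(c) < 0, new interval: [-0.272500, -0.181250]

After 5 iteration(s), the approximation is c_5 = -0.181250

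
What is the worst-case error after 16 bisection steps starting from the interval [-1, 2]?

Bisection error bound: |error| ≤ (b-a)/2^n
|error| ≤ (2 - (-1))/2^16 = 3/2^16
|error| ≤ 0.0000457764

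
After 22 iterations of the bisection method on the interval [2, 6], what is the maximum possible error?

Bisection error bound: |error| ≤ (b-a)/2^n
|error| ≤ (6 - 2)/2^22 = 4/2^22
|error| ≤ 0.0000009537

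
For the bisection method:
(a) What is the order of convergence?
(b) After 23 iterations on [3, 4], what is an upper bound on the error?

(a) Bisection has linear (order 1) convergence; the error is halved each step.

(b) Error bound = (b-a)/2^n = (4 - 3)/2^{23}
    = 1/2^{23}

(a) 1 (linear); (b) error ≤ 1.19e-07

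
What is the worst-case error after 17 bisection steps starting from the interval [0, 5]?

Bisection error bound: |error| ≤ (b-a)/2^n
|error| ≤ (5 - 0)/2^17 = 5/2^17
|error| ≤ 0.0000381470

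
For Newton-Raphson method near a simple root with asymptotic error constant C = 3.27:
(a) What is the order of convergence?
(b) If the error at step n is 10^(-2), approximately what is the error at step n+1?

(a) Newton-Raphson has quadratic (order 2) convergence near simple roots.
    This means |e_{n+1}| ≈ C|e_n|².

(b) With |e_n| = 10^(-2) and C = 3.27:
    |e_{n+1}| ≈ 3.27 × (10^(-2))² = 3.27 × 10^(-4)

(a) 2 (quadratic); (b) |e_{n+1}| ≈ 3.270e-04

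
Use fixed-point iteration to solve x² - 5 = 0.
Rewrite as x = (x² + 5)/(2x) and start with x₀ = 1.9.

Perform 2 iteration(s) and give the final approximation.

Equation: x² - 5 = 0
Fixed-point form: x = (x² + 5)/(2x)
x₀ = 1.9

x_1 = g(1.900000) = 2.265789
x_2 = g(2.265789) = 2.236263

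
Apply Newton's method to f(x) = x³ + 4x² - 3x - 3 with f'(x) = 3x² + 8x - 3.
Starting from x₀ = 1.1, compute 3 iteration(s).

f(x) = x³ + 4x² - 3x - 3
f'(x) = 3x² + 8x - 3
x₀ = 1.1

Newton-Raphson formula: x_{n+1} = x_n - f(x_n)/f'(x_n)

Iteration 1:
  f(1.100000) = -0.129000
  f'(1.100000) = 9.430000
  x_1 = 1.100000 - (-0.129000)/9.430000 = 1.113680
Iteration 2:
  f(1.113680) = 0.001369
  f'(1.113680) = 9.630286
  x_2 = 1.113680 - 0.001369/9.630286 = 1.113538
Iteration 3:
  f(1.113538) = 0.000000
  f'(1.113538) = 9.628199
  x_3 = 1.113538 - 0.000000/9.628199 = 1.113538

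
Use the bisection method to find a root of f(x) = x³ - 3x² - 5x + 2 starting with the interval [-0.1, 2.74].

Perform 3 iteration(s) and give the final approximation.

f(x) = x³ - 3x² - 5x + 2
Initial interval: [-0.1, 2.74]

Iteration 1:
  c_1 = (-0.100000 + 2.740000)/2 = 1.320000
  f(c_1) = f(1.320000) = -7.527232
  f(a) × f(c) < 0, new interval: [-0.100000, 1.320000]
Iteration 2:
  c_2 = (-0.100000 + 1.320000)/2 = 0.610000
  f(c_2) = f(0.610000) = -1.939319
  f(a) × f(c) < 0, new interval: [-0.100000, 0.610000]
Iteration 3:
  c_3 = (-0.100000 + 0.610000)/2 = 0.255000
  f(c_3) = f(0.255000) = 0.546506
  f(a) × f(c) ≥ 0, new interval: [0.255000, 0.610000]

After 3 iteration(s), the approximation is c_3 = 0.255000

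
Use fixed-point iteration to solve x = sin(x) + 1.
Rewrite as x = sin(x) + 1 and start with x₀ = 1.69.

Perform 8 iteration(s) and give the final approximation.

Equation: x = sin(x) + 1
Fixed-point form: x = sin(x) + 1
x₀ = 1.69

x_1 = g(1.690000) = 1.992904
x_2 = g(1.992904) = 1.912228
x_3 = g(1.912228) = 1.942276
x_4 = g(1.942276) = 1.931791
x_5 = g(1.931791) = 1.935546
x_6 = g(1.935546) = 1.934213
x_7 = g(1.934213) = 1.934688
x_8 = g(1.934688) = 1.934519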